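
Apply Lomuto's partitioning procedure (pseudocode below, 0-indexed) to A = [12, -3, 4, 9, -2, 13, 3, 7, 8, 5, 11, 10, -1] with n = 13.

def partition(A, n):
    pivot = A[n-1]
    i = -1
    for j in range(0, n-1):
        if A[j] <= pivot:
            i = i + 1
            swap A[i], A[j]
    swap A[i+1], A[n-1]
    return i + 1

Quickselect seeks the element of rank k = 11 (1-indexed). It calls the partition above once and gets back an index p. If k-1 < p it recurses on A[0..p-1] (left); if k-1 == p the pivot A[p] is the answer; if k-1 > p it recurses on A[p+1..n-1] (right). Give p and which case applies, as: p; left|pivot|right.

pivot = A[12] = -1; i = -1
j=0: A[0]=12 > -1 → no swap
j=1: A[1]=-3 ≤ -1 → i=0, swap A[0],A[1] → [-3, 12, 4, 9, -2, 13, 3, 7, 8, 5, 11, 10, -1]
j=2: A[2]=4 > -1 → no swap
j=3: A[3]=9 > -1 → no swap
j=4: A[4]=-2 ≤ -1 → i=1, swap A[1],A[4] → [-3, -2, 4, 9, 12, 13, 3, 7, 8, 5, 11, 10, -1]
j=5: A[5]=13 > -1 → no swap
j=6: A[6]=3 > -1 → no swap
j=7: A[7]=7 > -1 → no swap
j=8: A[8]=8 > -1 → no swap
j=9: A[9]=5 > -1 → no swap
j=10: A[10]=11 > -1 → no swap
j=11: A[11]=10 > -1 → no swap
final swap A[2],A[12] → [-3, -2, -1, 9, 12, 13, 3, 7, 8, 5, 11, 10, 4]; return 2
p = 2; k-1 = 10 > 2 ⇒ right

2; right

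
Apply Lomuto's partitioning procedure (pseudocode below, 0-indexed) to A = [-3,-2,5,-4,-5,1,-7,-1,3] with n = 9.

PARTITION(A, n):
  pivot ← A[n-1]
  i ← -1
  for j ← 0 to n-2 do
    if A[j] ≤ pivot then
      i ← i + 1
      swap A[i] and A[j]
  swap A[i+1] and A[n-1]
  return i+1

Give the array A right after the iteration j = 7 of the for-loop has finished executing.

pivot = A[8] = 3; i = -1
j=0: A[0]=-3 ≤ 3 → i=0, swap A[0],A[0] (no change) → [-3,-2,5,-4,-5,1,-7,-1,3]
j=1: A[1]=-2 ≤ 3 → i=1, swap A[1],A[1] (no change) → [-3,-2,5,-4,-5,1,-7,-1,3]
j=2: A[2]=5 > 3 → no swap
j=3: A[3]=-4 ≤ 3 → i=2, swap A[2],A[3] → [-3,-2,-4,5,-5,1,-7,-1,3]
j=4: A[4]=-5 ≤ 3 → i=3, swap A[3],A[4] → [-3,-2,-4,-5,5,1,-7,-1,3]
j=5: A[5]=1 ≤ 3 → i=4, swap A[4],A[5] → [-3,-2,-4,-5,1,5,-7,-1,3]
j=6: A[6]=-7 ≤ 3 → i=5, swap A[5],A[6] → [-3,-2,-4,-5,1,-7,5,-1,3]
j=7: A[7]=-1 ≤ 3 → i=6, swap A[6],A[7] → [-3,-2,-4,-5,1,-7,-1,5,3]
(after j=7) A = [-3,-2,-4,-5,1,-7,-1,5,3]

[-3,-2,-4,-5,1,-7,-1,5,3]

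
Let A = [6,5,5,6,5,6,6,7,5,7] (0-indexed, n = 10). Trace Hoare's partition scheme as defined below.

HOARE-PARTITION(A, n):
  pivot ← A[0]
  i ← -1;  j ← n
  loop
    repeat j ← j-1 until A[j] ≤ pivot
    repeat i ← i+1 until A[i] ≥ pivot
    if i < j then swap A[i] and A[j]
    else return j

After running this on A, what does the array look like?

pivot = A[0] = 6; i = -1, j = 10
j→8 (A[8]=5≤6), i→0 (A[0]=6≥6); i<j, swap → [5,5,5,6,5,6,6,7,6,7]
j→6 (A[6]=6≤6), i→3 (A[3]=6≥6); i<j, swap → [5,5,5,6,5,6,6,7,6,7]
j→5, i→5; i≥j, return j=5. A = [5,5,5,6,5,6,6,7,6,7]

[5,5,5,6,5,6,6,7,6,7]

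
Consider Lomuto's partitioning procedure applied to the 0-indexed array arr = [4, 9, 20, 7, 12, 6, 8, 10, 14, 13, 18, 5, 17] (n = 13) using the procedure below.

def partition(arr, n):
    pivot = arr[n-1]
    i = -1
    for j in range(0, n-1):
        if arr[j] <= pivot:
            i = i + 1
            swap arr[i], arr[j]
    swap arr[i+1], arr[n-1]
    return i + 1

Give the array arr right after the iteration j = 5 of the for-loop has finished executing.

[4, 9, 7, 12, 6, 20, 8, 10, 14, 13, 18, 5, 17]

pivot = arr[12] = 17; i = -1
j=0: arr[0]=4 ≤ 17 → i=0, swap arr[0],arr[0] (no change) → [4, 9, 20, 7, 12, 6, 8, 10, 14, 13, 18, 5, 17]
j=1: arr[1]=9 ≤ 17 → i=1, swap arr[1],arr[1] (no change) → [4, 9, 20, 7, 12, 6, 8, 10, 14, 13, 18, 5, 17]
j=2: arr[2]=20 > 17 → no swap
j=3: arr[3]=7 ≤ 17 → i=2, swap arr[2],arr[3] → [4, 9, 7, 20, 12, 6, 8, 10, 14, 13, 18, 5, 17]
j=4: arr[4]=12 ≤ 17 → i=3, swap arr[3],arr[4] → [4, 9, 7, 12, 20, 6, 8, 10, 14, 13, 18, 5, 17]
j=5: arr[5]=6 ≤ 17 → i=4, swap arr[4],arr[5] → [4, 9, 7, 12, 6, 20, 8, 10, 14, 13, 18, 5, 17]
(after j=5) arr = [4, 9, 7, 12, 6, 20, 8, 10, 14, 13, 18, 5, 17]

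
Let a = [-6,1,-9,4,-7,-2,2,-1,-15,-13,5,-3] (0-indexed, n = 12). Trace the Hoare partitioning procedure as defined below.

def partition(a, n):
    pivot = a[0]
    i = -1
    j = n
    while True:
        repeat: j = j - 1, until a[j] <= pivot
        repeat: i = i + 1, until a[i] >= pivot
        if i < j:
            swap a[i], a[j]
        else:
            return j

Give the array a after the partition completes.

[-13,-15,-9,-7,4,-2,2,-1,1,-6,5,-3]

pivot=-6
j stops at 9 (-13), i stops at 0 (-6); swap ⇒ [-13,1,-9,4,-7,-2,2,-1,-15,-6,5,-3]
j stops at 8 (-15), i stops at 1 (1); swap ⇒ [-13,-15,-9,4,-7,-2,2,-1,1,-6,5,-3]
j stops at 4 (-7), i stops at 3 (4); swap ⇒ [-13,-15,-9,-7,4,-2,2,-1,1,-6,5,-3]
j stops at 3, i stops at 4; i≥j ⇒ return 3. a=[-13,-15,-9,-7,4,-2,2,-1,1,-6,5,-3]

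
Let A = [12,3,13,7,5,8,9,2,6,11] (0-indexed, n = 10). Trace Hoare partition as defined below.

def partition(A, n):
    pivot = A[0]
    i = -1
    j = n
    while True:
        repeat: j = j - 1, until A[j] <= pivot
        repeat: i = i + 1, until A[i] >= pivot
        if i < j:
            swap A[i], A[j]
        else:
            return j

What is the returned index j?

7

pivot = A[0] = 12; i = -1, j = 10
j→9 (A[9]=11≤12), i→0 (A[0]=12≥12); i<j, swap → [11,3,13,7,5,8,9,2,6,12]
j→8 (A[8]=6≤12), i→2 (A[2]=13≥12); i<j, swap → [11,3,6,7,5,8,9,2,13,12]
j→7, i→8; i≥j, return j=7. A = [11,3,6,7,5,8,9,2,13,12]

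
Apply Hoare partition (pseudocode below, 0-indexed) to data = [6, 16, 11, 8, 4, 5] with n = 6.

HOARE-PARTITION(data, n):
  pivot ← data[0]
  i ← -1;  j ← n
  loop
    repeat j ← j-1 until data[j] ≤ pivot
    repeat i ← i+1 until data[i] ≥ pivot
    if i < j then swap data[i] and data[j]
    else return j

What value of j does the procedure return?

pivot=6
j stops at 5 (5), i stops at 0 (6); swap ⇒ [5, 16, 11, 8, 4, 6]
j stops at 4 (4), i stops at 1 (16); swap ⇒ [5, 4, 11, 8, 16, 6]
j stops at 1, i stops at 2; i≥j ⇒ return 1. data=[5, 4, 11, 8, 16, 6]

1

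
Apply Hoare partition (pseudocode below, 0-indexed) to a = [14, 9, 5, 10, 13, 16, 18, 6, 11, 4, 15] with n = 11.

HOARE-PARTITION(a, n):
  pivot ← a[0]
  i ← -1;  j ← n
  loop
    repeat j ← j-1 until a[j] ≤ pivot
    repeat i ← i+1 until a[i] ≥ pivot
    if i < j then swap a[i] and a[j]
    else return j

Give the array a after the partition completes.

pivot=14
j stops at 9 (4), i stops at 0 (14); swap ⇒ [4, 9, 5, 10, 13, 16, 18, 6, 11, 14, 15]
j stops at 8 (11), i stops at 5 (16); swap ⇒ [4, 9, 5, 10, 13, 11, 18, 6, 16, 14, 15]
j stops at 7 (6), i stops at 6 (18); swap ⇒ [4, 9, 5, 10, 13, 11, 6, 18, 16, 14, 15]
j stops at 6, i stops at 7; i≥j ⇒ return 6. a=[4, 9, 5, 10, 13, 11, 6, 18, 16, 14, 15]

[4, 9, 5, 10, 13, 11, 6, 18, 16, 14, 15]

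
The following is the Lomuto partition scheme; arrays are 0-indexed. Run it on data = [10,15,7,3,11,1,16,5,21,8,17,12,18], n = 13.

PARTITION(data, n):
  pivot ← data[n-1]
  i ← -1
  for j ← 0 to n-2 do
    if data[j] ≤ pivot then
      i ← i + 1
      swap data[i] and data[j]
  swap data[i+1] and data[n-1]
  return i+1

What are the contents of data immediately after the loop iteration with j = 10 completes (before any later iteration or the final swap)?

[10,15,7,3,11,1,16,5,8,17,21,12,18]

pivot = data[12] = 18; i = -1
j=0: data[0]=10 ≤ 18 → i=0, swap data[0],data[0] (no change) → [10,15,7,3,11,1,16,5,21,8,17,12,18]
j=1: data[1]=15 ≤ 18 → i=1, swap data[1],data[1] (no change) → [10,15,7,3,11,1,16,5,21,8,17,12,18]
j=2: data[2]=7 ≤ 18 → i=2, swap data[2],data[2] (no change) → [10,15,7,3,11,1,16,5,21,8,17,12,18]
j=3: data[3]=3 ≤ 18 → i=3, swap data[3],data[3] (no change) → [10,15,7,3,11,1,16,5,21,8,17,12,18]
j=4: data[4]=11 ≤ 18 → i=4, swap data[4],data[4] (no change) → [10,15,7,3,11,1,16,5,21,8,17,12,18]
j=5: data[5]=1 ≤ 18 → i=5, swap data[5],data[5] (no change) → [10,15,7,3,11,1,16,5,21,8,17,12,18]
j=6: data[6]=16 ≤ 18 → i=6, swap data[6],data[6] (no change) → [10,15,7,3,11,1,16,5,21,8,17,12,18]
j=7: data[7]=5 ≤ 18 → i=7, swap data[7],data[7] (no change) → [10,15,7,3,11,1,16,5,21,8,17,12,18]
j=8: data[8]=21 > 18 → no swap
j=9: data[9]=8 ≤ 18 → i=8, swap data[8],data[9] → [10,15,7,3,11,1,16,5,8,21,17,12,18]
j=10: data[10]=17 ≤ 18 → i=9, swap data[9],data[10] → [10,15,7,3,11,1,16,5,8,17,21,12,18]
(after j=10) data = [10,15,7,3,11,1,16,5,8,17,21,12,18]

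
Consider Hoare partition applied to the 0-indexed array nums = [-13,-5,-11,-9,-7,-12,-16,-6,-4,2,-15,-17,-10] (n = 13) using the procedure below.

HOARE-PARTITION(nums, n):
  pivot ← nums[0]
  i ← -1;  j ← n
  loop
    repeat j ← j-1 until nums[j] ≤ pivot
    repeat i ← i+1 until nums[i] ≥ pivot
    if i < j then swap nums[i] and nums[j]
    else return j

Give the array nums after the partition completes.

[-17,-15,-16,-9,-7,-12,-11,-6,-4,2,-5,-13,-10]

pivot=-13
j stops at 11 (-17), i stops at 0 (-13); swap ⇒ [-17,-5,-11,-9,-7,-12,-16,-6,-4,2,-15,-13,-10]
j stops at 10 (-15), i stops at 1 (-5); swap ⇒ [-17,-15,-11,-9,-7,-12,-16,-6,-4,2,-5,-13,-10]
j stops at 6 (-16), i stops at 2 (-11); swap ⇒ [-17,-15,-16,-9,-7,-12,-11,-6,-4,2,-5,-13,-10]
j stops at 2, i stops at 3; i≥j ⇒ return 2. nums=[-17,-15,-16,-9,-7,-12,-11,-6,-4,2,-5,-13,-10]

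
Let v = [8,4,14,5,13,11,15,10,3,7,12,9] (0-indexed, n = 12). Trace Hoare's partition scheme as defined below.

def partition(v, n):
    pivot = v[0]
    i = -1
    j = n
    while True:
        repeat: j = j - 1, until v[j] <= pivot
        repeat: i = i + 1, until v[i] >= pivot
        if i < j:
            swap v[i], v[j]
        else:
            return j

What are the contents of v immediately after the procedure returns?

pivot=8
j stops at 9 (7), i stops at 0 (8); swap ⇒ [7,4,14,5,13,11,15,10,3,8,12,9]
j stops at 8 (3), i stops at 2 (14); swap ⇒ [7,4,3,5,13,11,15,10,14,8,12,9]
j stops at 3, i stops at 4; i≥j ⇒ return 3. v=[7,4,3,5,13,11,15,10,14,8,12,9]

[7,4,3,5,13,11,15,10,14,8,12,9]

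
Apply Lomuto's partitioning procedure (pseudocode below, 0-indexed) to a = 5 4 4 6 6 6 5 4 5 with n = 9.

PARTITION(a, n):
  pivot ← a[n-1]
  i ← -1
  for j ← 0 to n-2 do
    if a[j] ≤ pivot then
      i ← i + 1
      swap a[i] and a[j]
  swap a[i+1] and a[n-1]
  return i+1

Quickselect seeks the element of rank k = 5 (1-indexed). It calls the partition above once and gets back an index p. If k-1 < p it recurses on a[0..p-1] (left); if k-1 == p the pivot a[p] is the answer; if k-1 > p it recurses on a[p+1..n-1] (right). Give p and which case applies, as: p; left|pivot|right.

pivot=5, i=-1
j=0: 5≤5, i=0, swap(0,0) ⇒ 5 4 4 6 6 6 5 4 5
j=1: 4≤5, i=1, swap(1,1) ⇒ 5 4 4 6 6 6 5 4 5
j=2: 4≤5, i=2, swap(2,2) ⇒ 5 4 4 6 6 6 5 4 5
j=3: 6>5, skip
j=4: 6>5, skip
j=5: 6>5, skip
j=6: 5≤5, i=3, swap(3,6) ⇒ 5 4 4 5 6 6 6 4 5
j=7: 4≤5, i=4, swap(4,7) ⇒ 5 4 4 5 4 6 6 6 5
swap(5,8) ⇒ 5 4 4 5 4 5 6 6 6; return 5
p = 5; k-1 = 4 < 5 ⇒ left

5; left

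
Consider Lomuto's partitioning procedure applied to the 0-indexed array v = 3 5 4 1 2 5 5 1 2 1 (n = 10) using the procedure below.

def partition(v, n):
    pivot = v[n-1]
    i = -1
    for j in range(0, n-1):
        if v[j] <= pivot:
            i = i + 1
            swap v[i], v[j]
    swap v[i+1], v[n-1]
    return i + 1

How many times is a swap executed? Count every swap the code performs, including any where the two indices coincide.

pivot = v[9] = 1; i = -1
j=0: v[0]=3 > 1 → no swap
j=1: v[1]=5 > 1 → no swap
j=2: v[2]=4 > 1 → no swap
j=3: v[3]=1 ≤ 1 → i=0, swap v[0],v[3] → 1 5 4 3 2 5 5 1 2 1
j=4: v[4]=2 > 1 → no swap
j=5: v[5]=5 > 1 → no swap
j=6: v[6]=5 > 1 → no swap
j=7: v[7]=1 ≤ 1 → i=1, swap v[1],v[7] → 1 1 4 3 2 5 5 5 2 1
j=8: v[8]=2 > 1 → no swap
final swap v[2],v[9] → 1 1 1 3 2 5 5 5 2 4; return 2

3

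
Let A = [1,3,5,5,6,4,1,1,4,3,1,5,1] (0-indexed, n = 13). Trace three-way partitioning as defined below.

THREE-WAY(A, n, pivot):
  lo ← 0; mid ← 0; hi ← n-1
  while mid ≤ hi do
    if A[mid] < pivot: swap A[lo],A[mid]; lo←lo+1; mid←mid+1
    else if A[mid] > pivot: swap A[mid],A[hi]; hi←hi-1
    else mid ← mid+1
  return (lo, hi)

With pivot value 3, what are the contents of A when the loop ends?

pivot = 3; lo=0, mid=0, hi=12
A[mid]=1<3: swap A[0],A[0]; lo=1,mid=1 → [1,3,5,5,6,4,1,1,4,3,1,5,1]
A[mid]=3=3: mid=2
A[mid]=5>3: swap A[2],A[12]; hi=11 → [1,3,1,5,6,4,1,1,4,3,1,5,5]
A[mid]=1<3: swap A[1],A[2]; lo=2,mid=3 → [1,1,3,5,6,4,1,1,4,3,1,5,5]
A[mid]=5>3: swap A[3],A[11]; hi=10 → [1,1,3,5,6,4,1,1,4,3,1,5,5]
A[mid]=5>3: swap A[3],A[10]; hi=9 → [1,1,3,1,6,4,1,1,4,3,5,5,5]
A[mid]=1<3: swap A[2],A[3]; lo=3,mid=4 → [1,1,1,3,6,4,1,1,4,3,5,5,5]
A[mid]=6>3: swap A[4],A[9]; hi=8 → [1,1,1,3,3,4,1,1,4,6,5,5,5]
A[mid]=3=3: mid=5
A[mid]=4>3: swap A[5],A[8]; hi=7 → [1,1,1,3,3,4,1,1,4,6,5,5,5]
A[mid]=4>3: swap A[5],A[7]; hi=6 → [1,1,1,3,3,1,1,4,4,6,5,5,5]
A[mid]=1<3: swap A[3],A[5]; lo=4,mid=6 → [1,1,1,1,3,3,1,4,4,6,5,5,5]
A[mid]=1<3: swap A[4],A[6]; lo=5,mid=7 → [1,1,1,1,1,3,3,4,4,6,5,5,5]
end: lo=5, hi=6; A = [1,1,1,1,1,3,3,4,4,6,5,5,5]

[1,1,1,1,1,3,3,4,4,6,5,5,5]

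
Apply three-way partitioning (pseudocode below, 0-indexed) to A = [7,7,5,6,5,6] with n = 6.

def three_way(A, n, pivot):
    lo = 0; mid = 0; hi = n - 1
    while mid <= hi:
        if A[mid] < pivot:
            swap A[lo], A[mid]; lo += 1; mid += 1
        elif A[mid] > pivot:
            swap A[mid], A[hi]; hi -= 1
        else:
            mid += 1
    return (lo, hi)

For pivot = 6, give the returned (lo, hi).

pivot = 6; lo=0, mid=0, hi=5
A[mid]=7>6: swap A[0],A[5]; hi=4 → [6,7,5,6,5,7]
A[mid]=6=6: mid=1
A[mid]=7>6: swap A[1],A[4]; hi=3 → [6,5,5,6,7,7]
A[mid]=5<6: swap A[0],A[1]; lo=1,mid=2 → [5,6,5,6,7,7]
A[mid]=5<6: swap A[1],A[2]; lo=2,mid=3 → [5,5,6,6,7,7]
A[mid]=6=6: mid=4
end: lo=2, hi=3; A = [5,5,6,6,7,7]

(2, 3)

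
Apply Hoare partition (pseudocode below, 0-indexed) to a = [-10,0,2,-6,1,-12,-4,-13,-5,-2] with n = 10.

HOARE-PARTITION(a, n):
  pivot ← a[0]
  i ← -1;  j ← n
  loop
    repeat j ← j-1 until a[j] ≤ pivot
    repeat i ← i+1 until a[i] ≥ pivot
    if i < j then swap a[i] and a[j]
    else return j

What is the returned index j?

1

pivot=-10
j stops at 7 (-13), i stops at 0 (-10); swap ⇒ [-13,0,2,-6,1,-12,-4,-10,-5,-2]
j stops at 5 (-12), i stops at 1 (0); swap ⇒ [-13,-12,2,-6,1,0,-4,-10,-5,-2]
j stops at 1, i stops at 2; i≥j ⇒ return 1. a=[-13,-12,2,-6,1,0,-4,-10,-5,-2]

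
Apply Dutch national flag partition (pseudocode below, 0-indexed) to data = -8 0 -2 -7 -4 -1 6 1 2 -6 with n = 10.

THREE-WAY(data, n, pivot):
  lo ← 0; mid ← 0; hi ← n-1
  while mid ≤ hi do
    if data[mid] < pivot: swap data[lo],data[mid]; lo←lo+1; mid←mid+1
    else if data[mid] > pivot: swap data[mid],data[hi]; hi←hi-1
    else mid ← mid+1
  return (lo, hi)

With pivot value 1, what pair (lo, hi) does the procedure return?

pivot = 1; lo=0, mid=0, hi=9
data[mid]=-8<1: swap data[0],data[0]; lo=1,mid=1 → -8 0 -2 -7 -4 -1 6 1 2 -6
data[mid]=0<1: swap data[1],data[1]; lo=2,mid=2 → -8 0 -2 -7 -4 -1 6 1 2 -6
data[mid]=-2<1: swap data[2],data[2]; lo=3,mid=3 → -8 0 -2 -7 -4 -1 6 1 2 -6
data[mid]=-7<1: swap data[3],data[3]; lo=4,mid=4 → -8 0 -2 -7 -4 -1 6 1 2 -6
data[mid]=-4<1: swap data[4],data[4]; lo=5,mid=5 → -8 0 -2 -7 -4 -1 6 1 2 -6
data[mid]=-1<1: swap data[5],data[5]; lo=6,mid=6 → -8 0 -2 -7 -4 -1 6 1 2 -6
data[mid]=6>1: swap data[6],data[9]; hi=8 → -8 0 -2 -7 -4 -1 -6 1 2 6
data[mid]=-6<1: swap data[6],data[6]; lo=7,mid=7 → -8 0 -2 -7 -4 -1 -6 1 2 6
data[mid]=1=1: mid=8
data[mid]=2>1: swap data[8],data[8]; hi=7 → -8 0 -2 -7 -4 -1 -6 1 2 6
end: lo=7, hi=7; data = -8 0 -2 -7 -4 -1 -6 1 2 6

(7, 7)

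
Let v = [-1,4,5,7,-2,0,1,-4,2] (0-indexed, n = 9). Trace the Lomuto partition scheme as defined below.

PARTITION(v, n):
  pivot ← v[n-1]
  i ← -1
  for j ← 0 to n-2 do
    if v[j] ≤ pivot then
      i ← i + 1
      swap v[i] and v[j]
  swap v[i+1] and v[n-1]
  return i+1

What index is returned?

pivot=2, i=-1
j=0: -1≤2, i=0, swap(0,0) ⇒ [-1,4,5,7,-2,0,1,-4,2]
j=1: 4>2, skip
j=2: 5>2, skip
j=3: 7>2, skip
j=4: -2≤2, i=1, swap(1,4) ⇒ [-1,-2,5,7,4,0,1,-4,2]
j=5: 0≤2, i=2, swap(2,5) ⇒ [-1,-2,0,7,4,5,1,-4,2]
j=6: 1≤2, i=3, swap(3,6) ⇒ [-1,-2,0,1,4,5,7,-4,2]
j=7: -4≤2, i=4, swap(4,7) ⇒ [-1,-2,0,1,-4,5,7,4,2]
swap(5,8) ⇒ [-1,-2,0,1,-4,2,7,4,5]; return 5

5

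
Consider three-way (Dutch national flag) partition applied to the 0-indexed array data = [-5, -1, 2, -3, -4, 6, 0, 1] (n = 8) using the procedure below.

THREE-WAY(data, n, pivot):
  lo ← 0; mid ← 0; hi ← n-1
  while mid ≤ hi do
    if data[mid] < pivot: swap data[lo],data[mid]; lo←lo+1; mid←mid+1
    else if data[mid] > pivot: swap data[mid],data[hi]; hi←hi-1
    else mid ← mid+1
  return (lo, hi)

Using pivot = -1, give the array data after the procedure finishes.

lo=0 mid=0 hi=7
-5<-1: swap(0,0), lo=1 mid=1 ⇒ [-5, -1, 2, -3, -4, 6, 0, 1]
-1=-1: mid=2
2>-1: swap(2,7), hi=6 ⇒ [-5, -1, 1, -3, -4, 6, 0, 2]
1>-1: swap(2,6), hi=5 ⇒ [-5, -1, 0, -3, -4, 6, 1, 2]
0>-1: swap(2,5), hi=4 ⇒ [-5, -1, 6, -3, -4, 0, 1, 2]
6>-1: swap(2,4), hi=3 ⇒ [-5, -1, -4, -3, 6, 0, 1, 2]
-4<-1: swap(1,2), lo=2 mid=3 ⇒ [-5, -4, -1, -3, 6, 0, 1, 2]
-3<-1: swap(2,3), lo=3 mid=4 ⇒ [-5, -4, -3, -1, 6, 0, 1, 2]
done. lo=3 hi=3; data=[-5, -4, -3, -1, 6, 0, 1, 2]

[-5, -4, -3, -1, 6, 0, 1, 2]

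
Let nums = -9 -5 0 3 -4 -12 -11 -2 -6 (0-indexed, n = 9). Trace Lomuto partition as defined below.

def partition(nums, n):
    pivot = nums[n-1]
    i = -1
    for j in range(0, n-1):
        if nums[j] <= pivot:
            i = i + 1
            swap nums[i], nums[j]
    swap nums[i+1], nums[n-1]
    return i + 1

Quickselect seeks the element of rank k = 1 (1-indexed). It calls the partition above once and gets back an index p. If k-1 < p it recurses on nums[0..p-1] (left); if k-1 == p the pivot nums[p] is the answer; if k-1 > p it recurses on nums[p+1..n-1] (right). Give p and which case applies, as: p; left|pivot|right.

pivot=-6, i=-1
j=0: -9≤-6, i=0, swap(0,0) ⇒ -9 -5 0 3 -4 -12 -11 -2 -6
j=1: -5>-6, skip
j=2: 0>-6, skip
j=3: 3>-6, skip
j=4: -4>-6, skip
j=5: -12≤-6, i=1, swap(1,5) ⇒ -9 -12 0 3 -4 -5 -11 -2 -6
j=6: -11≤-6, i=2, swap(2,6) ⇒ -9 -12 -11 3 -4 -5 0 -2 -6
j=7: -2>-6, skip
swap(3,8) ⇒ -9 -12 -11 -6 -4 -5 0 -2 3; return 3
p = 3; k-1 = 0 < 3 ⇒ left

3; left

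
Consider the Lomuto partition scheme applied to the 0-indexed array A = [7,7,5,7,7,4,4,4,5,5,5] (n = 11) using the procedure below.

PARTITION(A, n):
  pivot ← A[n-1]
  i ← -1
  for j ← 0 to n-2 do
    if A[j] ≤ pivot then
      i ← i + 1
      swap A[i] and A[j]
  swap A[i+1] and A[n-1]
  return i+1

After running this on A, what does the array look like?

[5,4,4,4,5,5,5,7,7,7,7]

pivot=5, i=-1
j=0: 7>5, skip
j=1: 7>5, skip
j=2: 5≤5, i=0, swap(0,2) ⇒ [5,7,7,7,7,4,4,4,5,5,5]
j=3: 7>5, skip
j=4: 7>5, skip
j=5: 4≤5, i=1, swap(1,5) ⇒ [5,4,7,7,7,7,4,4,5,5,5]
j=6: 4≤5, i=2, swap(2,6) ⇒ [5,4,4,7,7,7,7,4,5,5,5]
j=7: 4≤5, i=3, swap(3,7) ⇒ [5,4,4,4,7,7,7,7,5,5,5]
j=8: 5≤5, i=4, swap(4,8) ⇒ [5,4,4,4,5,7,7,7,7,5,5]
j=9: 5≤5, i=5, swap(5,9) ⇒ [5,4,4,4,5,5,7,7,7,7,5]
swap(6,10) ⇒ [5,4,4,4,5,5,5,7,7,7,7]; return 6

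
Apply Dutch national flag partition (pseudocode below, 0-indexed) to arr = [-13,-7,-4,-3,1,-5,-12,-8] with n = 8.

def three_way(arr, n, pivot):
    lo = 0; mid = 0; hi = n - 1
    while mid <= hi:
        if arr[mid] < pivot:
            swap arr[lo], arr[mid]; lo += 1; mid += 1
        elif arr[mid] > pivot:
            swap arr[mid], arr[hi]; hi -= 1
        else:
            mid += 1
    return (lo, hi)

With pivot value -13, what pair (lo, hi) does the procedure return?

pivot = -13; lo=0, mid=0, hi=7
arr[mid]=-13=-13: mid=1
arr[mid]=-7>-13: swap arr[1],arr[7]; hi=6 → [-13,-8,-4,-3,1,-5,-12,-7]
arr[mid]=-8>-13: swap arr[1],arr[6]; hi=5 → [-13,-12,-4,-3,1,-5,-8,-7]
arr[mid]=-12>-13: swap arr[1],arr[5]; hi=4 → [-13,-5,-4,-3,1,-12,-8,-7]
arr[mid]=-5>-13: swap arr[1],arr[4]; hi=3 → [-13,1,-4,-3,-5,-12,-8,-7]
arr[mid]=1>-13: swap arr[1],arr[3]; hi=2 → [-13,-3,-4,1,-5,-12,-8,-7]
arr[mid]=-3>-13: swap arr[1],arr[2]; hi=1 → [-13,-4,-3,1,-5,-12,-8,-7]
arr[mid]=-4>-13: swap arr[1],arr[1]; hi=0 → [-13,-4,-3,1,-5,-12,-8,-7]
end: lo=0, hi=0; arr = [-13,-4,-3,1,-5,-12,-8,-7]

(0, 0)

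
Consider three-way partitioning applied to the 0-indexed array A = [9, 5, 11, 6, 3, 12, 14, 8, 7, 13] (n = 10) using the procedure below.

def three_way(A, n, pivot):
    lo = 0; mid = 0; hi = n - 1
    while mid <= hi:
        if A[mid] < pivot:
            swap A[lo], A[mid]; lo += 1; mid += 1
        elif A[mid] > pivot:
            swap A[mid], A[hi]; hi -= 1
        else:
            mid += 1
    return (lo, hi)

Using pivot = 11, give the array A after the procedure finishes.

pivot = 11; lo=0, mid=0, hi=9
A[mid]=9<11: swap A[0],A[0]; lo=1,mid=1 → [9, 5, 11, 6, 3, 12, 14, 8, 7, 13]
A[mid]=5<11: swap A[1],A[1]; lo=2,mid=2 → [9, 5, 11, 6, 3, 12, 14, 8, 7, 13]
A[mid]=11=11: mid=3
A[mid]=6<11: swap A[2],A[3]; lo=3,mid=4 → [9, 5, 6, 11, 3, 12, 14, 8, 7, 13]
A[mid]=3<11: swap A[3],A[4]; lo=4,mid=5 → [9, 5, 6, 3, 11, 12, 14, 8, 7, 13]
A[mid]=12>11: swap A[5],A[9]; hi=8 → [9, 5, 6, 3, 11, 13, 14, 8, 7, 12]
A[mid]=13>11: swap A[5],A[8]; hi=7 → [9, 5, 6, 3, 11, 7, 14, 8, 13, 12]
A[mid]=7<11: swap A[4],A[5]; lo=5,mid=6 → [9, 5, 6, 3, 7, 11, 14, 8, 13, 12]
A[mid]=14>11: swap A[6],A[7]; hi=6 → [9, 5, 6, 3, 7, 11, 8, 14, 13, 12]
A[mid]=8<11: swap A[5],A[6]; lo=6,mid=7 → [9, 5, 6, 3, 7, 8, 11, 14, 13, 12]
end: lo=6, hi=6; A = [9, 5, 6, 3, 7, 8, 11, 14, 13, 12]

[9, 5, 6, 3, 7, 8, 11, 14, 13, 12]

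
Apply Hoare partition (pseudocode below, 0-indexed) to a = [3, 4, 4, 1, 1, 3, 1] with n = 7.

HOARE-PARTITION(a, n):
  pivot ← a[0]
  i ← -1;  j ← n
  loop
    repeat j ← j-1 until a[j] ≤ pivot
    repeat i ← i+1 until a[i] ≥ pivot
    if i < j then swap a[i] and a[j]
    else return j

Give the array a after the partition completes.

pivot=3
j stops at 6 (1), i stops at 0 (3); swap ⇒ [1, 4, 4, 1, 1, 3, 3]
j stops at 5 (3), i stops at 1 (4); swap ⇒ [1, 3, 4, 1, 1, 4, 3]
j stops at 4 (1), i stops at 2 (4); swap ⇒ [1, 3, 1, 1, 4, 4, 3]
j stops at 3, i stops at 4; i≥j ⇒ return 3. a=[1, 3, 1, 1, 4, 4, 3]

[1, 3, 1, 1, 4, 4, 3]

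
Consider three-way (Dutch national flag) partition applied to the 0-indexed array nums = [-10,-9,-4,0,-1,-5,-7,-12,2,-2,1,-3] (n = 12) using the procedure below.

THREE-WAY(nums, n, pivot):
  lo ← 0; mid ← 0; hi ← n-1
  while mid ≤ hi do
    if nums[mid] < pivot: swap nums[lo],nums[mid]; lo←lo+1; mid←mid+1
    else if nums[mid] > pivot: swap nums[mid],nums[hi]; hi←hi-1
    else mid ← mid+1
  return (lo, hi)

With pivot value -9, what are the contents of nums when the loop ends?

lo=0 mid=0 hi=11
-10<-9: swap(0,0), lo=1 mid=1 ⇒ [-10,-9,-4,0,-1,-5,-7,-12,2,-2,1,-3]
-9=-9: mid=2
-4>-9: swap(2,11), hi=10 ⇒ [-10,-9,-3,0,-1,-5,-7,-12,2,-2,1,-4]
-3>-9: swap(2,10), hi=9 ⇒ [-10,-9,1,0,-1,-5,-7,-12,2,-2,-3,-4]
1>-9: swap(2,9), hi=8 ⇒ [-10,-9,-2,0,-1,-5,-7,-12,2,1,-3,-4]
-2>-9: swap(2,8), hi=7 ⇒ [-10,-9,2,0,-1,-5,-7,-12,-2,1,-3,-4]
2>-9: swap(2,7), hi=6 ⇒ [-10,-9,-12,0,-1,-5,-7,2,-2,1,-3,-4]
-12<-9: swap(1,2), lo=2 mid=3 ⇒ [-10,-12,-9,0,-1,-5,-7,2,-2,1,-3,-4]
0>-9: swap(3,6), hi=5 ⇒ [-10,-12,-9,-7,-1,-5,0,2,-2,1,-3,-4]
-7>-9: swap(3,5), hi=4 ⇒ [-10,-12,-9,-5,-1,-7,0,2,-2,1,-3,-4]
-5>-9: swap(3,4), hi=3 ⇒ [-10,-12,-9,-1,-5,-7,0,2,-2,1,-3,-4]
-1>-9: swap(3,3), hi=2 ⇒ [-10,-12,-9,-1,-5,-7,0,2,-2,1,-3,-4]
done. lo=2 hi=2; nums=[-10,-12,-9,-1,-5,-7,0,2,-2,1,-3,-4]

[-10,-12,-9,-1,-5,-7,0,2,-2,1,-3,-4]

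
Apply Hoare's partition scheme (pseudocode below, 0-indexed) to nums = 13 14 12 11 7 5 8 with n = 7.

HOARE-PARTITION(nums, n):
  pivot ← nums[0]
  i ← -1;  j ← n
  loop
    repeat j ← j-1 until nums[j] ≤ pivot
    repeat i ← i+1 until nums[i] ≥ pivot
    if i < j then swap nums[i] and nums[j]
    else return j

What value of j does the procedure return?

4

pivot = nums[0] = 13; i = -1, j = 7
j→6 (nums[6]=8≤13), i→0 (nums[0]=13≥13); i<j, swap → 8 14 12 11 7 5 13
j→5 (nums[5]=5≤13), i→1 (nums[1]=14≥13); i<j, swap → 8 5 12 11 7 14 13
j→4, i→5; i≥j, return j=4. nums = 8 5 12 11 7 14 13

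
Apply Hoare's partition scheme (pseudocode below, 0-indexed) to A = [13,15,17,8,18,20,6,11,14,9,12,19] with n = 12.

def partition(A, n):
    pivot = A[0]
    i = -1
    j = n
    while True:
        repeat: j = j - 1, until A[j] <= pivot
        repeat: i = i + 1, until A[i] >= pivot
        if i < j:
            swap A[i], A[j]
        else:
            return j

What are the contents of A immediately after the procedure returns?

pivot = A[0] = 13; i = -1, j = 12
j→10 (A[10]=12≤13), i→0 (A[0]=13≥13); i<j, swap → [12,15,17,8,18,20,6,11,14,9,13,19]
j→9 (A[9]=9≤13), i→1 (A[1]=15≥13); i<j, swap → [12,9,17,8,18,20,6,11,14,15,13,19]
j→7 (A[7]=11≤13), i→2 (A[2]=17≥13); i<j, swap → [12,9,11,8,18,20,6,17,14,15,13,19]
j→6 (A[6]=6≤13), i→4 (A[4]=18≥13); i<j, swap → [12,9,11,8,6,20,18,17,14,15,13,19]
j→4, i→5; i≥j, return j=4. A = [12,9,11,8,6,20,18,17,14,15,13,19]

[12,9,11,8,6,20,18,17,14,15,13,19]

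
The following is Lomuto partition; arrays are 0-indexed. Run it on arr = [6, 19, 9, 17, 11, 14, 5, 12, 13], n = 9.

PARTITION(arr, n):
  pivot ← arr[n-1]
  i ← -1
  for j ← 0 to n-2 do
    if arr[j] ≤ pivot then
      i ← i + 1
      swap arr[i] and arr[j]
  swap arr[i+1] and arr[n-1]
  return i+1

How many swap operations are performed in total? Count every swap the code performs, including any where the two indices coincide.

6

pivot = arr[8] = 13; i = -1
j=0: arr[0]=6 ≤ 13 → i=0, swap arr[0],arr[0] (no change) → [6, 19, 9, 17, 11, 14, 5, 12, 13]
j=1: arr[1]=19 > 13 → no swap
j=2: arr[2]=9 ≤ 13 → i=1, swap arr[1],arr[2] → [6, 9, 19, 17, 11, 14, 5, 12, 13]
j=3: arr[3]=17 > 13 → no swap
j=4: arr[4]=11 ≤ 13 → i=2, swap arr[2],arr[4] → [6, 9, 11, 17, 19, 14, 5, 12, 13]
j=5: arr[5]=14 > 13 → no swap
j=6: arr[6]=5 ≤ 13 → i=3, swap arr[3],arr[6] → [6, 9, 11, 5, 19, 14, 17, 12, 13]
j=7: arr[7]=12 ≤ 13 → i=4, swap arr[4],arr[7] → [6, 9, 11, 5, 12, 14, 17, 19, 13]
final swap arr[5],arr[8] → [6, 9, 11, 5, 12, 13, 17, 19, 14]; return 5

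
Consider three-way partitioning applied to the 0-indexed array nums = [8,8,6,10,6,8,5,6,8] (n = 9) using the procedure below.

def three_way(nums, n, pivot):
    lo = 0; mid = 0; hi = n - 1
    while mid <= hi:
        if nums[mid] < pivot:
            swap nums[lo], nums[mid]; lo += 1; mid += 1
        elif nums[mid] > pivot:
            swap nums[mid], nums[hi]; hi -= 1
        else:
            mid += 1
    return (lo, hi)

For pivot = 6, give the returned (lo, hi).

lo=0 mid=0 hi=8
8>6: swap(0,8), hi=7 ⇒ [8,8,6,10,6,8,5,6,8]
8>6: swap(0,7), hi=6 ⇒ [6,8,6,10,6,8,5,8,8]
6=6: mid=1
8>6: swap(1,6), hi=5 ⇒ [6,5,6,10,6,8,8,8,8]
5<6: swap(0,1), lo=1 mid=2 ⇒ [5,6,6,10,6,8,8,8,8]
6=6: mid=3
10>6: swap(3,5), hi=4 ⇒ [5,6,6,8,6,10,8,8,8]
8>6: swap(3,4), hi=3 ⇒ [5,6,6,6,8,10,8,8,8]
6=6: mid=4
done. lo=1 hi=3; nums=[5,6,6,6,8,10,8,8,8]

(1, 3)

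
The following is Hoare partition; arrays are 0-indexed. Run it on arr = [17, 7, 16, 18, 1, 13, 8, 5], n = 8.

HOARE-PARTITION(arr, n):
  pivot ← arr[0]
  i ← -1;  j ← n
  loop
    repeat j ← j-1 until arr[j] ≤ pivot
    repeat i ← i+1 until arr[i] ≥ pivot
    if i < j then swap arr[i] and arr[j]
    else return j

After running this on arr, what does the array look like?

pivot = arr[0] = 17; i = -1, j = 8
j→7 (arr[7]=5≤17), i→0 (arr[0]=17≥17); i<j, swap → [5, 7, 16, 18, 1, 13, 8, 17]
j→6 (arr[6]=8≤17), i→3 (arr[3]=18≥17); i<j, swap → [5, 7, 16, 8, 1, 13, 18, 17]
j→5, i→6; i≥j, return j=5. arr = [5, 7, 16, 8, 1, 13, 18, 17]

[5, 7, 16, 8, 1, 13, 18, 17]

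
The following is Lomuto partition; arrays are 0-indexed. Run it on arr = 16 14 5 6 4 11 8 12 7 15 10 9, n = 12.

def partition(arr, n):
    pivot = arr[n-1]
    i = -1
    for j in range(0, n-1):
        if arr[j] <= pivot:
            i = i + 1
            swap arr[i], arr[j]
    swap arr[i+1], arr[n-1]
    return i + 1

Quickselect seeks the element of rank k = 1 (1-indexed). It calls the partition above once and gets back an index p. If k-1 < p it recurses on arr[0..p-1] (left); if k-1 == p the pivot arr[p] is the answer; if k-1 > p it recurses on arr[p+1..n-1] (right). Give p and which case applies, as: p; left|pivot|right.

5; left

pivot = arr[11] = 9; i = -1
j=0: arr[0]=16 > 9 → no swap
j=1: arr[1]=14 > 9 → no swap
j=2: arr[2]=5 ≤ 9 → i=0, swap arr[0],arr[2] → 5 14 16 6 4 11 8 12 7 15 10 9
j=3: arr[3]=6 ≤ 9 → i=1, swap arr[1],arr[3] → 5 6 16 14 4 11 8 12 7 15 10 9
j=4: arr[4]=4 ≤ 9 → i=2, swap arr[2],arr[4] → 5 6 4 14 16 11 8 12 7 15 10 9
j=5: arr[5]=11 > 9 → no swap
j=6: arr[6]=8 ≤ 9 → i=3, swap arr[3],arr[6] → 5 6 4 8 16 11 14 12 7 15 10 9
j=7: arr[7]=12 > 9 → no swap
j=8: arr[8]=7 ≤ 9 → i=4, swap arr[4],arr[8] → 5 6 4 8 7 11 14 12 16 15 10 9
j=9: arr[9]=15 > 9 → no swap
j=10: arr[10]=10 > 9 → no swap
final swap arr[5],arr[11] → 5 6 4 8 7 9 14 12 16 15 10 11; return 5
p = 5; k-1 = 0 < 5 ⇒ left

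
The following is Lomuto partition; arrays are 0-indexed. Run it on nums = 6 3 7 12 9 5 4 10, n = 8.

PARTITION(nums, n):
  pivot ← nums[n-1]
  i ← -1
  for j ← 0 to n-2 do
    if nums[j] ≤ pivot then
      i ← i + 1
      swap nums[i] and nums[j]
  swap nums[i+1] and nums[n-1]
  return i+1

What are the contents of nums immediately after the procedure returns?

pivot=10, i=-1
j=0: 6≤10, i=0, swap(0,0) ⇒ 6 3 7 12 9 5 4 10
j=1: 3≤10, i=1, swap(1,1) ⇒ 6 3 7 12 9 5 4 10
j=2: 7≤10, i=2, swap(2,2) ⇒ 6 3 7 12 9 5 4 10
j=3: 12>10, skip
j=4: 9≤10, i=3, swap(3,4) ⇒ 6 3 7 9 12 5 4 10
j=5: 5≤10, i=4, swap(4,5) ⇒ 6 3 7 9 5 12 4 10
j=6: 4≤10, i=5, swap(5,6) ⇒ 6 3 7 9 5 4 12 10
swap(6,7) ⇒ 6 3 7 9 5 4 10 12; return 6

6 3 7 9 5 4 10 12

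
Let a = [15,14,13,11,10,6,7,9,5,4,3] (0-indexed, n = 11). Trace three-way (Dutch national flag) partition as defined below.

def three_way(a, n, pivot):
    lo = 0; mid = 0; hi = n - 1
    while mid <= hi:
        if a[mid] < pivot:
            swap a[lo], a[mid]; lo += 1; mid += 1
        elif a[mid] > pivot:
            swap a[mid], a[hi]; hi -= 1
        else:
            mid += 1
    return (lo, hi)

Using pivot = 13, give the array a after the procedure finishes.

[3,4,11,10,6,7,9,5,13,14,15]

lo=0 mid=0 hi=10
15>13: swap(0,10), hi=9 ⇒ [3,14,13,11,10,6,7,9,5,4,15]
3<13: swap(0,0), lo=1 mid=1 ⇒ [3,14,13,11,10,6,7,9,5,4,15]
14>13: swap(1,9), hi=8 ⇒ [3,4,13,11,10,6,7,9,5,14,15]
4<13: swap(1,1), lo=2 mid=2 ⇒ [3,4,13,11,10,6,7,9,5,14,15]
13=13: mid=3
11<13: swap(2,3), lo=3 mid=4 ⇒ [3,4,11,13,10,6,7,9,5,14,15]
10<13: swap(3,4), lo=4 mid=5 ⇒ [3,4,11,10,13,6,7,9,5,14,15]
6<13: swap(4,5), lo=5 mid=6 ⇒ [3,4,11,10,6,13,7,9,5,14,15]
7<13: swap(5,6), lo=6 mid=7 ⇒ [3,4,11,10,6,7,13,9,5,14,15]
9<13: swap(6,7), lo=7 mid=8 ⇒ [3,4,11,10,6,7,9,13,5,14,15]
5<13: swap(7,8), lo=8 mid=9 ⇒ [3,4,11,10,6,7,9,5,13,14,15]
done. lo=8 hi=8; a=[3,4,11,10,6,7,9,5,13,14,15]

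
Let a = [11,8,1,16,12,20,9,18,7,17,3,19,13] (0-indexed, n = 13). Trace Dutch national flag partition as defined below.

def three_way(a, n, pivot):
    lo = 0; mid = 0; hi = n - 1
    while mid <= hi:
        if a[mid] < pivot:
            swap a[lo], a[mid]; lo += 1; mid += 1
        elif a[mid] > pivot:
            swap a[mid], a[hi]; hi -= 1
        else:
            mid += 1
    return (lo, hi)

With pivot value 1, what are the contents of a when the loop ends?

pivot = 1; lo=0, mid=0, hi=12
a[mid]=11>1: swap a[0],a[12]; hi=11 → [13,8,1,16,12,20,9,18,7,17,3,19,11]
a[mid]=13>1: swap a[0],a[11]; hi=10 → [19,8,1,16,12,20,9,18,7,17,3,13,11]
a[mid]=19>1: swap a[0],a[10]; hi=9 → [3,8,1,16,12,20,9,18,7,17,19,13,11]
a[mid]=3>1: swap a[0],a[9]; hi=8 → [17,8,1,16,12,20,9,18,7,3,19,13,11]
a[mid]=17>1: swap a[0],a[8]; hi=7 → [7,8,1,16,12,20,9,18,17,3,19,13,11]
a[mid]=7>1: swap a[0],a[7]; hi=6 → [18,8,1,16,12,20,9,7,17,3,19,13,11]
a[mid]=18>1: swap a[0],a[6]; hi=5 → [9,8,1,16,12,20,18,7,17,3,19,13,11]
a[mid]=9>1: swap a[0],a[5]; hi=4 → [20,8,1,16,12,9,18,7,17,3,19,13,11]
a[mid]=20>1: swap a[0],a[4]; hi=3 → [12,8,1,16,20,9,18,7,17,3,19,13,11]
a[mid]=12>1: swap a[0],a[3]; hi=2 → [16,8,1,12,20,9,18,7,17,3,19,13,11]
a[mid]=16>1: swap a[0],a[2]; hi=1 → [1,8,16,12,20,9,18,7,17,3,19,13,11]
a[mid]=1=1: mid=1
a[mid]=8>1: swap a[1],a[1]; hi=0 → [1,8,16,12,20,9,18,7,17,3,19,13,11]
end: lo=0, hi=0; a = [1,8,16,12,20,9,18,7,17,3,19,13,11]

[1,8,16,12,20,9,18,7,17,3,19,13,11]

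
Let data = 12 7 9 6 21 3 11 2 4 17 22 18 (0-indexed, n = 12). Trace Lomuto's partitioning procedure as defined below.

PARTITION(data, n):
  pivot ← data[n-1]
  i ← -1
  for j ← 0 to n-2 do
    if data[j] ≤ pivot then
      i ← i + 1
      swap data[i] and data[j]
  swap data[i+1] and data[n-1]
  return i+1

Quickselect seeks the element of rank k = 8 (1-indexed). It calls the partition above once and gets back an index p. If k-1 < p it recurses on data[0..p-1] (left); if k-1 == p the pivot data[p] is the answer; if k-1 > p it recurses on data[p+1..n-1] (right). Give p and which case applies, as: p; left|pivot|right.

9; left

pivot=18, i=-1
j=0: 12≤18, i=0, swap(0,0) ⇒ 12 7 9 6 21 3 11 2 4 17 22 18
j=1: 7≤18, i=1, swap(1,1) ⇒ 12 7 9 6 21 3 11 2 4 17 22 18
j=2: 9≤18, i=2, swap(2,2) ⇒ 12 7 9 6 21 3 11 2 4 17 22 18
j=3: 6≤18, i=3, swap(3,3) ⇒ 12 7 9 6 21 3 11 2 4 17 22 18
j=4: 21>18, skip
j=5: 3≤18, i=4, swap(4,5) ⇒ 12 7 9 6 3 21 11 2 4 17 22 18
j=6: 11≤18, i=5, swap(5,6) ⇒ 12 7 9 6 3 11 21 2 4 17 22 18
j=7: 2≤18, i=6, swap(6,7) ⇒ 12 7 9 6 3 11 2 21 4 17 22 18
j=8: 4≤18, i=7, swap(7,8) ⇒ 12 7 9 6 3 11 2 4 21 17 22 18
j=9: 17≤18, i=8, swap(8,9) ⇒ 12 7 9 6 3 11 2 4 17 21 22 18
j=10: 22>18, skip
swap(9,11) ⇒ 12 7 9 6 3 11 2 4 17 18 22 21; return 9
p = 9; k-1 = 7 < 9 ⇒ left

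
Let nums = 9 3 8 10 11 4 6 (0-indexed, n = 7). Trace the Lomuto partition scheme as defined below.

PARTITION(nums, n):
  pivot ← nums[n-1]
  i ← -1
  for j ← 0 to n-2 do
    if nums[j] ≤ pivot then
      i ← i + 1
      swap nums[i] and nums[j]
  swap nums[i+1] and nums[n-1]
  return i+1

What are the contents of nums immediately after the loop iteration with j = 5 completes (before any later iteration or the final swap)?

3 4 8 10 11 9 6

pivot = nums[6] = 6; i = -1
j=0: nums[0]=9 > 6 → no swap
j=1: nums[1]=3 ≤ 6 → i=0, swap nums[0],nums[1] → 3 9 8 10 11 4 6
j=2: nums[2]=8 > 6 → no swap
j=3: nums[3]=10 > 6 → no swap
j=4: nums[4]=11 > 6 → no swap
j=5: nums[5]=4 ≤ 6 → i=1, swap nums[1],nums[5] → 3 4 8 10 11 9 6
(after j=5) nums = 3 4 8 10 11 9 6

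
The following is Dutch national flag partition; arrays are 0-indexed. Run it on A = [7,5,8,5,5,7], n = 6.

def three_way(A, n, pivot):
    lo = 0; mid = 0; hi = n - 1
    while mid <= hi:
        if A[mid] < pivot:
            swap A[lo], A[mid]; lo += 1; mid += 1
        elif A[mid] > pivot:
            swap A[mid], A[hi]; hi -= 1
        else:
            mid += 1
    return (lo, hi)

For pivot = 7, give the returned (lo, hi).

(3, 4)

pivot = 7; lo=0, mid=0, hi=5
A[mid]=7=7: mid=1
A[mid]=5<7: swap A[0],A[1]; lo=1,mid=2 → [5,7,8,5,5,7]
A[mid]=8>7: swap A[2],A[5]; hi=4 → [5,7,7,5,5,8]
A[mid]=7=7: mid=3
A[mid]=5<7: swap A[1],A[3]; lo=2,mid=4 → [5,5,7,7,5,8]
A[mid]=5<7: swap A[2],A[4]; lo=3,mid=5 → [5,5,5,7,7,8]
end: lo=3, hi=4; A = [5,5,5,7,7,8]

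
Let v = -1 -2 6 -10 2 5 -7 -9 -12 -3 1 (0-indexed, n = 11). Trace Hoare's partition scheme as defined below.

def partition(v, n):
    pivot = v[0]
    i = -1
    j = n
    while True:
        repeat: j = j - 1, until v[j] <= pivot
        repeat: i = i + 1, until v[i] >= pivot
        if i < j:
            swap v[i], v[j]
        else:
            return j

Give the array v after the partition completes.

-3 -2 -12 -10 -9 -7 5 2 6 -1 1

pivot = v[0] = -1; i = -1, j = 11
j→9 (v[9]=-3≤-1), i→0 (v[0]=-1≥-1); i<j, swap → -3 -2 6 -10 2 5 -7 -9 -12 -1 1
j→8 (v[8]=-12≤-1), i→2 (v[2]=6≥-1); i<j, swap → -3 -2 -12 -10 2 5 -7 -9 6 -1 1
j→7 (v[7]=-9≤-1), i→4 (v[4]=2≥-1); i<j, swap → -3 -2 -12 -10 -9 5 -7 2 6 -1 1
j→6 (v[6]=-7≤-1), i→5 (v[5]=5≥-1); i<j, swap → -3 -2 -12 -10 -9 -7 5 2 6 -1 1
j→5, i→6; i≥j, return j=5. v = -3 -2 -12 -10 -9 -7 5 2 6 -1 1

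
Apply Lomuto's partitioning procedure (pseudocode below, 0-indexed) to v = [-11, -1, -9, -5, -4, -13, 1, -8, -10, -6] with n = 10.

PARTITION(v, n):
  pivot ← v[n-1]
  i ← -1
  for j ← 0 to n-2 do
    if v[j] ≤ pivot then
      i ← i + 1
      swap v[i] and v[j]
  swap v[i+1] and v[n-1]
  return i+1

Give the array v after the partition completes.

[-11, -9, -13, -8, -10, -6, 1, -5, -4, -1]

pivot = v[9] = -6; i = -1
j=0: v[0]=-11 ≤ -6 → i=0, swap v[0],v[0] (no change) → [-11, -1, -9, -5, -4, -13, 1, -8, -10, -6]
j=1: v[1]=-1 > -6 → no swap
j=2: v[2]=-9 ≤ -6 → i=1, swap v[1],v[2] → [-11, -9, -1, -5, -4, -13, 1, -8, -10, -6]
j=3: v[3]=-5 > -6 → no swap
j=4: v[4]=-4 > -6 → no swap
j=5: v[5]=-13 ≤ -6 → i=2, swap v[2],v[5] → [-11, -9, -13, -5, -4, -1, 1, -8, -10, -6]
j=6: v[6]=1 > -6 → no swap
j=7: v[7]=-8 ≤ -6 → i=3, swap v[3],v[7] → [-11, -9, -13, -8, -4, -1, 1, -5, -10, -6]
j=8: v[8]=-10 ≤ -6 → i=4, swap v[4],v[8] → [-11, -9, -13, -8, -10, -1, 1, -5, -4, -6]
final swap v[5],v[9] → [-11, -9, -13, -8, -10, -6, 1, -5, -4, -1]; return 5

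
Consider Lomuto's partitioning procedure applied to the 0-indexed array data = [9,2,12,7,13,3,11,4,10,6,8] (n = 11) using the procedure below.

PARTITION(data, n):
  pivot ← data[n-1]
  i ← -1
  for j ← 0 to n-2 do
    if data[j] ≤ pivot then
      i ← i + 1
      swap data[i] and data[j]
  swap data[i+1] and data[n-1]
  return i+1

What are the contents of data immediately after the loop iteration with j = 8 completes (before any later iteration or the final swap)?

[2,7,3,4,13,12,11,9,10,6,8]

pivot=8, i=-1
j=0: 9>8, skip
j=1: 2≤8, i=0, swap(0,1) ⇒ [2,9,12,7,13,3,11,4,10,6,8]
j=2: 12>8, skip
j=3: 7≤8, i=1, swap(1,3) ⇒ [2,7,12,9,13,3,11,4,10,6,8]
j=4: 13>8, skip
j=5: 3≤8, i=2, swap(2,5) ⇒ [2,7,3,9,13,12,11,4,10,6,8]
j=6: 11>8, skip
j=7: 4≤8, i=3, swap(3,7) ⇒ [2,7,3,4,13,12,11,9,10,6,8]
j=8: 10>8, skip
(after j=8) data = [2,7,3,4,13,12,11,9,10,6,8]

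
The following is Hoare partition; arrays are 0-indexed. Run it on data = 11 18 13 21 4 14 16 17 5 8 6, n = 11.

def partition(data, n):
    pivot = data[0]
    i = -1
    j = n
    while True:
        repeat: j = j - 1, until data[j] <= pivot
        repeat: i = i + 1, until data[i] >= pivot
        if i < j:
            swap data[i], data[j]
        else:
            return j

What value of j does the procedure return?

3

pivot = data[0] = 11; i = -1, j = 11
j→10 (data[10]=6≤11), i→0 (data[0]=11≥11); i<j, swap → 6 18 13 21 4 14 16 17 5 8 11
j→9 (data[9]=8≤11), i→1 (data[1]=18≥11); i<j, swap → 6 8 13 21 4 14 16 17 5 18 11
j→8 (data[8]=5≤11), i→2 (data[2]=13≥11); i<j, swap → 6 8 5 21 4 14 16 17 13 18 11
j→4 (data[4]=4≤11), i→3 (data[3]=21≥11); i<j, swap → 6 8 5 4 21 14 16 17 13 18 11
j→3, i→4; i≥j, return j=3. data = 6 8 5 4 21 14 16 17 13 18 11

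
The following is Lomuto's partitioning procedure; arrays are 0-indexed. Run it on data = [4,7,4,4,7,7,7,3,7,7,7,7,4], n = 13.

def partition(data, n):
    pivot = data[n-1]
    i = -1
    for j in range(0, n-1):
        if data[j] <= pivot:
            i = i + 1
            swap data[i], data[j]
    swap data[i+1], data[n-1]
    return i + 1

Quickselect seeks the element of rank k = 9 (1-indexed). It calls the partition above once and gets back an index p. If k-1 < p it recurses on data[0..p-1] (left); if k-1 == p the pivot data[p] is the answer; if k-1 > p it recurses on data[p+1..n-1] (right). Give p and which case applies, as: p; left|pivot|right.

pivot = data[12] = 4; i = -1
j=0: data[0]=4 ≤ 4 → i=0, swap data[0],data[0] (no change) → [4,7,4,4,7,7,7,3,7,7,7,7,4]
j=1: data[1]=7 > 4 → no swap
j=2: data[2]=4 ≤ 4 → i=1, swap data[1],data[2] → [4,4,7,4,7,7,7,3,7,7,7,7,4]
j=3: data[3]=4 ≤ 4 → i=2, swap data[2],data[3] → [4,4,4,7,7,7,7,3,7,7,7,7,4]
j=4: data[4]=7 > 4 → no swap
j=5: data[5]=7 > 4 → no swap
j=6: data[6]=7 > 4 → no swap
j=7: data[7]=3 ≤ 4 → i=3, swap data[3],data[7] → [4,4,4,3,7,7,7,7,7,7,7,7,4]
j=8: data[8]=7 > 4 → no swap
j=9: data[9]=7 > 4 → no swap
j=10: data[10]=7 > 4 → no swap
j=11: data[11]=7 > 4 → no swap
final swap data[4],data[12] → [4,4,4,3,4,7,7,7,7,7,7,7,7]; return 4
p = 4; k-1 = 8 > 4 ⇒ right

4; right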